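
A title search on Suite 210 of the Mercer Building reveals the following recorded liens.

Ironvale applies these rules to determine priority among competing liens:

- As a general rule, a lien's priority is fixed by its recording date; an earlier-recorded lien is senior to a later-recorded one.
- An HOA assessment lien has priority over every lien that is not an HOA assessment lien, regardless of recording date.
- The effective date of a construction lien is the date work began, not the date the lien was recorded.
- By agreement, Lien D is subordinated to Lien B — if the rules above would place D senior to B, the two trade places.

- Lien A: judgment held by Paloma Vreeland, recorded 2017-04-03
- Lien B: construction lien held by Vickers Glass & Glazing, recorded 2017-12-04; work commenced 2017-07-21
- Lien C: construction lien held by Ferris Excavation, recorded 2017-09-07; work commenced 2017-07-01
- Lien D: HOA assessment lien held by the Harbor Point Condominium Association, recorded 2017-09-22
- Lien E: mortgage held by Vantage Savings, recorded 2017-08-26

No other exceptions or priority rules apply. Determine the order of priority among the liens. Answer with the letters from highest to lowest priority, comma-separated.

Effective dates after the stated exceptions: B is treated as recorded 2017-07-21, the work-commencement date; C's effective date is 2017-07-01, when work began.
D, as an HOA assessment lien, has superpriority and ranks first.
Among the remaining liens, by effective date: A (2017-04-03), C (2017-07-01), B (2017-07-21), E (2017-08-26).
D would otherwise be senior to B, so under the subordination agreement D and B exchange positions.

B, A, C, D, E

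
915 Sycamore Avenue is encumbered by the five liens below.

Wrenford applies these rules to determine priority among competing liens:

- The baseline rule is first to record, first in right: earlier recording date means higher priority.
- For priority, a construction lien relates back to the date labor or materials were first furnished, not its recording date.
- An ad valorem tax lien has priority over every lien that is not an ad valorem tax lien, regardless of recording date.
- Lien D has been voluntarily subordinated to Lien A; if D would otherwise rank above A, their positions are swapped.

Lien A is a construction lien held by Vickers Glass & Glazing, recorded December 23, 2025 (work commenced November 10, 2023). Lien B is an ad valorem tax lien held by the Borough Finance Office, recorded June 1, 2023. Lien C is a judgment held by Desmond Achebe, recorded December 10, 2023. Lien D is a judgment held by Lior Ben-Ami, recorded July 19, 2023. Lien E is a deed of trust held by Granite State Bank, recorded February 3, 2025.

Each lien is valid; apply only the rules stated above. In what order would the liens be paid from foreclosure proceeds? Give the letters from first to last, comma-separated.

Adjusting effective dates: A's effective date is November 10, 2023, when work began.
B is an ad valorem tax lien, so it outranks all other liens regardless of date.
Remaining liens by effective date: D (July 19, 2023), A (November 10, 2023), C (December 10, 2023), E (February 3, 2025).
Because D would otherwise rank above A, the subordination swaps them.

B, A, D, C, E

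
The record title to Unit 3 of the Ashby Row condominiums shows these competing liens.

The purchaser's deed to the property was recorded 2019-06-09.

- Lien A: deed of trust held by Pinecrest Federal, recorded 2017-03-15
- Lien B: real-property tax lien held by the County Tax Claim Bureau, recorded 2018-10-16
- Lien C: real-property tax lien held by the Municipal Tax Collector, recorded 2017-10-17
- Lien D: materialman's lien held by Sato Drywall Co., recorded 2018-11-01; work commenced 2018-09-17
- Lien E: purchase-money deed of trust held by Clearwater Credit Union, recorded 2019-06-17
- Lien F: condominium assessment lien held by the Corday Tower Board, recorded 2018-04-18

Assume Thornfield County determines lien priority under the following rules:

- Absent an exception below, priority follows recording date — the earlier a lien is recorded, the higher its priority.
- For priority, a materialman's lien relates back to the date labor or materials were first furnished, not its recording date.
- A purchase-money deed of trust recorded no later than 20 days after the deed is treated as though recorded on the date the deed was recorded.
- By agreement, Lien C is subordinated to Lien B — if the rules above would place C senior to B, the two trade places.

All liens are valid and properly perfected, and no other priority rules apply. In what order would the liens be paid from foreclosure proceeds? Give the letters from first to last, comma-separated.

A, B, F, D, C, E

Adjusting effective dates: D's effective date is 2018-09-17, when work began; E's effective date is the deed date, 2019-06-09.
By effective date: A (2017-03-15), C (2017-10-17), F (2018-04-18), D (2018-09-17), B (2018-10-16), E (2019-06-09).
The subordination applies — C was senior to B — so C and B swap.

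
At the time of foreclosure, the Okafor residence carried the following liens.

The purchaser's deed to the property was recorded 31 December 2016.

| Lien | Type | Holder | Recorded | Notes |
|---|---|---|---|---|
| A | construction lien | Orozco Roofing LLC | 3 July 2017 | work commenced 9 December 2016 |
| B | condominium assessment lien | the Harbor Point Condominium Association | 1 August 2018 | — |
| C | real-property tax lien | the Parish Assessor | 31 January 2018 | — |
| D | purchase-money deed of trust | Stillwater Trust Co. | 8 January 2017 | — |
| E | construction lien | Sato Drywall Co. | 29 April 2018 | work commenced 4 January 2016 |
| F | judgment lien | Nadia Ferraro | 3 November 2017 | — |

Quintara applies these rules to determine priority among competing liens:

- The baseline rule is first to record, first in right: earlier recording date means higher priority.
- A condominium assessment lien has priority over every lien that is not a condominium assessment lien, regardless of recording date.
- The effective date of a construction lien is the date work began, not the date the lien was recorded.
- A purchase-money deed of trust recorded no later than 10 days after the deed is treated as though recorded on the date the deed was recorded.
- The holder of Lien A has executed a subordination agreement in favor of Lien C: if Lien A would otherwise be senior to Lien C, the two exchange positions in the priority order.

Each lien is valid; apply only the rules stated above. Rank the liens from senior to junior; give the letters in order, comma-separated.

Effective dates: A's effective date is 9 December 2016, when work began; D's effective date is the deed date, 31 December 2016; E is treated as recorded 4 January 2016, the work-commencement date.
B is a condominium assessment lien and takes priority over every other lien.
Among the remaining liens, by effective date: E (4 January 2016), A (9 December 2016), D (31 December 2016), F (3 November 2017), C (31 January 2018).
A would otherwise be senior to C, so under the subordination agreement A and C exchange positions.

B, E, C, D, F, A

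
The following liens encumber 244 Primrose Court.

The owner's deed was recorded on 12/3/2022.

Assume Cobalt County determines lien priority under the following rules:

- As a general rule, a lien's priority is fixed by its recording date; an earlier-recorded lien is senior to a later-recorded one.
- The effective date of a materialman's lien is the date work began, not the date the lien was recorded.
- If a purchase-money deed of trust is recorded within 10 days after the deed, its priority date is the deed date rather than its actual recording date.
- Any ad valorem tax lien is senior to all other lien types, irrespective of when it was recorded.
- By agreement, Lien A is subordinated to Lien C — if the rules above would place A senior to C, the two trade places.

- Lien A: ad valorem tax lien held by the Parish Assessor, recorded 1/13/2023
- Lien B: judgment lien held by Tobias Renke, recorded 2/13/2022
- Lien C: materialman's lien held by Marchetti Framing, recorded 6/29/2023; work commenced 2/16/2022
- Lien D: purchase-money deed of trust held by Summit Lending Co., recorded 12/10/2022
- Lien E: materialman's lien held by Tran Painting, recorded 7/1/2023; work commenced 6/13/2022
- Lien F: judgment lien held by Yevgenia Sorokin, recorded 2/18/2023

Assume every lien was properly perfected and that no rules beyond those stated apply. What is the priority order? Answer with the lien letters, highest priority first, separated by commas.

C, B, A, E, D, F

First, effective dates: C relates back to 2/16/2022 (work commenced); D relates back to the deed date 12/3/2022; E is treated as recorded 6/13/2022, the work-commencement date.
A is an ad valorem tax lien, so it outranks all other liens regardless of date.
Remaining liens by effective date: B (2/13/2022), C (2/16/2022), E (6/13/2022), D (12/3/2022), F (2/18/2023).
A would otherwise be senior to C, so under the subordination agreement A and C exchange positions.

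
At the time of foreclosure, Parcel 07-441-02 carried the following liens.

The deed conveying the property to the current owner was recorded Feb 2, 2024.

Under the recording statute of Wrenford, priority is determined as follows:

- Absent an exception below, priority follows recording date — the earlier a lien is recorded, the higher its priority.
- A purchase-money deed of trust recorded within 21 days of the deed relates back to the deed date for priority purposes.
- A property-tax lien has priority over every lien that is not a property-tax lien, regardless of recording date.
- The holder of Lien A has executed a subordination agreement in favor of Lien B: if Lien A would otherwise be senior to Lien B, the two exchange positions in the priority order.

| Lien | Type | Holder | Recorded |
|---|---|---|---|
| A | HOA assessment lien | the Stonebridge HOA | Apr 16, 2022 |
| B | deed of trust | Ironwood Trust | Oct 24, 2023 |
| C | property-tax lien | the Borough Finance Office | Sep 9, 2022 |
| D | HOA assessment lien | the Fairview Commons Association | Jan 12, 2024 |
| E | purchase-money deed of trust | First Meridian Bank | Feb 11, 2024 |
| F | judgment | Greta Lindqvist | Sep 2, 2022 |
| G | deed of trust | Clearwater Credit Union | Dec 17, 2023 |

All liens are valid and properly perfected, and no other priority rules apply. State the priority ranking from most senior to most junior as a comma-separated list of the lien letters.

Effective dates after the stated exceptions: E was recorded within the 21-day window, so its effective date is the deed date Feb 2, 2024.
C is a property-tax lien and takes priority over every other lien.
Among the remaining liens, by effective date: A (Apr 16, 2022), F (Sep 2, 2022), B (Oct 24, 2023), G (Dec 17, 2023), D (Jan 12, 2024), E (Feb 2, 2024).
Because A would otherwise rank above B, the subordination swaps them.

C, B, F, A, G, D, E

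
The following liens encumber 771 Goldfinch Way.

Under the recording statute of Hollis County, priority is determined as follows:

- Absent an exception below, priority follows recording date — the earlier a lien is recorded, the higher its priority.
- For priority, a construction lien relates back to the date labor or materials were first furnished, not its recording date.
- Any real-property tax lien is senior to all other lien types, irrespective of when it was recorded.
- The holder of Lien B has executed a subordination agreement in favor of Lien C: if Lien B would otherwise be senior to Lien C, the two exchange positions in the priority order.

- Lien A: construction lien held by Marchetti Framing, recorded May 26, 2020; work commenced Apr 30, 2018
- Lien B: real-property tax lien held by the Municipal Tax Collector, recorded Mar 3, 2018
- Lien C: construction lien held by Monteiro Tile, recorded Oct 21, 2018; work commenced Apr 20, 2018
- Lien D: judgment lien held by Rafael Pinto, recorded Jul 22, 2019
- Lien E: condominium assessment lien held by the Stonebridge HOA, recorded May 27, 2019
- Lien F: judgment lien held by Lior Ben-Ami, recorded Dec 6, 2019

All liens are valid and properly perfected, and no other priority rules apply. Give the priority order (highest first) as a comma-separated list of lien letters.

Adjusting effective dates: A relates back to Apr 30, 2018 (work commenced); C relates back to Apr 20, 2018 (work commenced).
B is a real-property tax lien, so it outranks all other liens regardless of date.
Remaining liens by effective date: C (Apr 20, 2018), A (Apr 30, 2018), E (May 27, 2019), D (Jul 22, 2019), F (Dec 6, 2019).
B would otherwise be senior to C, so under the subordination agreement B and C exchange positions.

C, B, A, E, D, F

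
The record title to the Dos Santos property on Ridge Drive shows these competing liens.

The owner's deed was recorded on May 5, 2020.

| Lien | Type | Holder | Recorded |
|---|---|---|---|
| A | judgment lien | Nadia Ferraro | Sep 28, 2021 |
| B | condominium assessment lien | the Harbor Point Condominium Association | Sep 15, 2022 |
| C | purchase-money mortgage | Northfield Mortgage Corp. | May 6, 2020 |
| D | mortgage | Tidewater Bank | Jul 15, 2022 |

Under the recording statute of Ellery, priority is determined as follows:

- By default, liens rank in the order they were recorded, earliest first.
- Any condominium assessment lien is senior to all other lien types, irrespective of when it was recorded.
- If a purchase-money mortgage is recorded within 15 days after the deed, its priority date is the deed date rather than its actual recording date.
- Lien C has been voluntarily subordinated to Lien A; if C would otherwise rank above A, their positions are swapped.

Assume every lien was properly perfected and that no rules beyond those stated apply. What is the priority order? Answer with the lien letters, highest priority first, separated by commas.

B, A, C, D

First, effective dates: C was recorded within the 15-day window, so its effective date is the deed date May 5, 2020.
B, as a condominium assessment lien, has superpriority and ranks first.
Among the remaining liens, by effective date: C (May 5, 2020), A (Sep 28, 2021), D (Jul 15, 2022).
C would otherwise be senior to A, so under the subordination agreement C and A exchange positions.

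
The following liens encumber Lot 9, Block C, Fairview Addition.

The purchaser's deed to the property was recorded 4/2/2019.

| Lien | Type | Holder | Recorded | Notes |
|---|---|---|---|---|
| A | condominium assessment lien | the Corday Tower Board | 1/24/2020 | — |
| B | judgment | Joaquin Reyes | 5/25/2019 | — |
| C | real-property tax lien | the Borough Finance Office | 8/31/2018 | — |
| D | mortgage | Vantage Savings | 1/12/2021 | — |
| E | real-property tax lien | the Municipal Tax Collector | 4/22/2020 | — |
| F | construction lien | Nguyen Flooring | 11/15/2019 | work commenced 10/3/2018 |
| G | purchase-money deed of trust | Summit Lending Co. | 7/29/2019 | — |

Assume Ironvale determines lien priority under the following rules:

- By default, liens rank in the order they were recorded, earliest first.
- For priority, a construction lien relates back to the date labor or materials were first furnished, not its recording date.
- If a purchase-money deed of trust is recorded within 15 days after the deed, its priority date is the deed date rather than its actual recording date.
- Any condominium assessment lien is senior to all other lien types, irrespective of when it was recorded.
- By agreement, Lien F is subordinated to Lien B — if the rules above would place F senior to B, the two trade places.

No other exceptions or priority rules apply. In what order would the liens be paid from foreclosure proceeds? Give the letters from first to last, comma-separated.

A, C, B, F, G, E, D

Effective dates: F's effective date is 10/3/2018, when work began; G was recorded 118 days after the deed — beyond 15 days — so no relation-back applies.
A is a condominium assessment lien, so it outranks all other liens regardless of date.
The other liens, earliest effective date first: C (8/31/2018), F (10/3/2018), B (5/25/2019), G (7/29/2019), E (4/22/2020), D (1/12/2021).
The subordination applies — F was senior to B — so F and B swap.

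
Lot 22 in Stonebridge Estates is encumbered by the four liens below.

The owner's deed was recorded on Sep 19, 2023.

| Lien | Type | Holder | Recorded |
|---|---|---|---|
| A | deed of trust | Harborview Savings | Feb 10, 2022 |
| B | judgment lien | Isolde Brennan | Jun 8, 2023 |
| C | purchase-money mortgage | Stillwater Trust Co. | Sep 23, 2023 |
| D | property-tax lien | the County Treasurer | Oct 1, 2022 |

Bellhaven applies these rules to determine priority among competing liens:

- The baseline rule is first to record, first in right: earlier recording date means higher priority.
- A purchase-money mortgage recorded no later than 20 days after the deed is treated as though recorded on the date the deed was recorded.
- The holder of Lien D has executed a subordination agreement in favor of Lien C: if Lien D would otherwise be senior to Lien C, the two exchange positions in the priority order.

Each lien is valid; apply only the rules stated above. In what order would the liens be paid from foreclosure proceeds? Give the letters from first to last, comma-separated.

Effective dates: C's effective date is the deed date, Sep 19, 2023.
By effective date, earliest first: A (Feb 10, 2022), D (Oct 1, 2022), B (Jun 8, 2023), C (Sep 19, 2023).
The subordination applies — D was senior to C — so D and C swap.

A, C, B, D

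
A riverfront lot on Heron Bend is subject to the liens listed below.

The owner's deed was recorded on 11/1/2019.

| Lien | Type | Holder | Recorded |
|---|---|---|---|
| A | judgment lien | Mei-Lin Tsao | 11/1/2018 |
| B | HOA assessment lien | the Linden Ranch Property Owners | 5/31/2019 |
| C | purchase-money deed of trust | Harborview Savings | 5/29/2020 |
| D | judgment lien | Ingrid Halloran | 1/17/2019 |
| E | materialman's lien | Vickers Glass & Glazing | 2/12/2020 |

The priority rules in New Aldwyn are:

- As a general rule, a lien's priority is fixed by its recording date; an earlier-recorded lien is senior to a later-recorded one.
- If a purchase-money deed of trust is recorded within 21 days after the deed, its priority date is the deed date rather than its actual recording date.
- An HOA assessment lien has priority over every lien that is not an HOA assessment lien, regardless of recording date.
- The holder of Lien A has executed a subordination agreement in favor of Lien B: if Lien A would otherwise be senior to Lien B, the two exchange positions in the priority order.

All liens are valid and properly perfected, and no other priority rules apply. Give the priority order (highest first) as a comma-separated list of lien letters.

B, A, D, E, C

Adjusting effective dates: C was recorded 210 days after the deed — beyond 21 days — so no relation-back applies.
B is an HOA assessment lien, so it outranks all other liens regardless of date.
Remaining liens by effective date: A (11/1/2018), D (1/17/2019), E (2/12/2020), C (5/29/2020).
Since A is not senior to B, the subordination leaves the order unchanged.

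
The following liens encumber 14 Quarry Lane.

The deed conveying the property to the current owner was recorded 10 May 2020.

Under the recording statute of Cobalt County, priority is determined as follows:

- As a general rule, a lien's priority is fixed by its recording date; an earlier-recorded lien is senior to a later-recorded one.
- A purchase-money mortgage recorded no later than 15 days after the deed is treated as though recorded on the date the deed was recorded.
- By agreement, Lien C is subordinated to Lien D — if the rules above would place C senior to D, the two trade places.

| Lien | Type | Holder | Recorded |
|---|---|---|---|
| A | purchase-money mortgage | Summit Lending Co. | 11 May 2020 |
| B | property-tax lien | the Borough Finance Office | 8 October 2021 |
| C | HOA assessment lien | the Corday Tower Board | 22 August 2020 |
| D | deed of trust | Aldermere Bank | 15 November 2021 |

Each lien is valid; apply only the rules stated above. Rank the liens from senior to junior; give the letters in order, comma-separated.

First, effective dates: A was recorded within the 15-day window, so its effective date is the deed date 10 May 2020.
Ordering by effective date: A (10 May 2020), C (22 August 2020), B (8 October 2021), D (15 November 2021).
The subordination applies — C was senior to D — so C and D swap.

A, D, B, C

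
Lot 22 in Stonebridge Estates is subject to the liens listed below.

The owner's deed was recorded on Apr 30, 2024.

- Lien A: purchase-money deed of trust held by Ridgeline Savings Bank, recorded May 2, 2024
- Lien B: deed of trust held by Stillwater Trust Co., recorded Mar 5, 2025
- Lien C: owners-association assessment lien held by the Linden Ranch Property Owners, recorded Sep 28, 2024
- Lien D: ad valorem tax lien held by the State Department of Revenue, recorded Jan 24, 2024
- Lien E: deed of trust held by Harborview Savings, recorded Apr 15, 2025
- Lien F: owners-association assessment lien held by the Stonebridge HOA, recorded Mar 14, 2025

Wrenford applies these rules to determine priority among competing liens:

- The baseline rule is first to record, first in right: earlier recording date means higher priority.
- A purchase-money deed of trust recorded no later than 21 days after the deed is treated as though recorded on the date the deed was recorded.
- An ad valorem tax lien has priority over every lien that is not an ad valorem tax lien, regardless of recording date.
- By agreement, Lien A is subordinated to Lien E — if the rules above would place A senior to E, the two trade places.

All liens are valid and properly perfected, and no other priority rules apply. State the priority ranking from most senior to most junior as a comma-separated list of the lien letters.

D, E, C, B, F, A

Effective dates after the stated exceptions: A relates back to the deed date Apr 30, 2024.
D is an ad valorem tax lien and takes priority over every other lien.
Remaining liens by effective date: A (Apr 30, 2024), C (Sep 28, 2024), B (Mar 5, 2025), F (Mar 14, 2025), E (Apr 15, 2025).
A would otherwise be senior to E, so under the subordination agreement A and E exchange positions.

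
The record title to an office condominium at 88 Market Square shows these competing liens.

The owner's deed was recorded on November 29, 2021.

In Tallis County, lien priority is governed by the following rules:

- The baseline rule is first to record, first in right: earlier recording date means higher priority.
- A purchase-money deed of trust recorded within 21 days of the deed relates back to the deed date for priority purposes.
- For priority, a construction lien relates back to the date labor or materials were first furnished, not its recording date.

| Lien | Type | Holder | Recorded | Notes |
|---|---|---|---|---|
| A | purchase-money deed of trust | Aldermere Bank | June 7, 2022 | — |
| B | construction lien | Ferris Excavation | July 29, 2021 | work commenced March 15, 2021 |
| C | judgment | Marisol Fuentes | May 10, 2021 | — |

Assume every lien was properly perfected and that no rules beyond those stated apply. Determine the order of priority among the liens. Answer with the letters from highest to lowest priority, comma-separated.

Effective dates after the stated exceptions: A was recorded 190 days after the deed — beyond 21 days — so no relation-back applies; B relates back to March 15, 2021 (work commenced).
By effective date: B (March 15, 2021), C (May 10, 2021), A (June 7, 2022).

B, C, A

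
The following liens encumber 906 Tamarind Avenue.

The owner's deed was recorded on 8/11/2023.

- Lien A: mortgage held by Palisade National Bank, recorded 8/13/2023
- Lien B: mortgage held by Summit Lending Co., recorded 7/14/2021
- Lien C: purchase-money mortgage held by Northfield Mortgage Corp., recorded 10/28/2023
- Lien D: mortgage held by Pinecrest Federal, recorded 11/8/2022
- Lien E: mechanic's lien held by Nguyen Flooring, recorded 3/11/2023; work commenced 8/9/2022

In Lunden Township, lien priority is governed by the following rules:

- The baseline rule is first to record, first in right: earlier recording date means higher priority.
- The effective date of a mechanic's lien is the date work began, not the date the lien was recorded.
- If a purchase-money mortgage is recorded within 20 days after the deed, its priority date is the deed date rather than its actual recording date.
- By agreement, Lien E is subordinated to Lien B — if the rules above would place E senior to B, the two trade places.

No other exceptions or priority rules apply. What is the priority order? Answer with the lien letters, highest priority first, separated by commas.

Effective dates: C was recorded 78 days after the deed — beyond 20 days — so no relation-back applies; E is treated as recorded 8/9/2022, the work-commencement date.
Sorted by effective date: B (7/14/2021), E (8/9/2022), D (11/8/2022), A (8/13/2023), C (10/28/2023).
Since E is not senior to B, the subordination leaves the order unchanged.

B, E, D, A, C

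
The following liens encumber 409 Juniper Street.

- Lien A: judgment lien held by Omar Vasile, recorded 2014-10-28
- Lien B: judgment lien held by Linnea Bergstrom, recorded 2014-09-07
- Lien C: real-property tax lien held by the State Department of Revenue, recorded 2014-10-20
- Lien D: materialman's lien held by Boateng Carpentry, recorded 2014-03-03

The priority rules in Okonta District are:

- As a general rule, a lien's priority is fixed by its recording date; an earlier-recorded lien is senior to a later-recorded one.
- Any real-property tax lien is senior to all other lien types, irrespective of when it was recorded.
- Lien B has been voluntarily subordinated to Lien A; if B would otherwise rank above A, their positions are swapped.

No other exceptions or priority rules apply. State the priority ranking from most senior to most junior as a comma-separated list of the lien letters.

C, D, A, B

As a real-property tax lien, C is senior to every other lien.
The other liens, earliest effective date first: D (2014-03-03), B (2014-09-07), A (2014-10-28).
B is senior to A before the subordination, so the two trade places.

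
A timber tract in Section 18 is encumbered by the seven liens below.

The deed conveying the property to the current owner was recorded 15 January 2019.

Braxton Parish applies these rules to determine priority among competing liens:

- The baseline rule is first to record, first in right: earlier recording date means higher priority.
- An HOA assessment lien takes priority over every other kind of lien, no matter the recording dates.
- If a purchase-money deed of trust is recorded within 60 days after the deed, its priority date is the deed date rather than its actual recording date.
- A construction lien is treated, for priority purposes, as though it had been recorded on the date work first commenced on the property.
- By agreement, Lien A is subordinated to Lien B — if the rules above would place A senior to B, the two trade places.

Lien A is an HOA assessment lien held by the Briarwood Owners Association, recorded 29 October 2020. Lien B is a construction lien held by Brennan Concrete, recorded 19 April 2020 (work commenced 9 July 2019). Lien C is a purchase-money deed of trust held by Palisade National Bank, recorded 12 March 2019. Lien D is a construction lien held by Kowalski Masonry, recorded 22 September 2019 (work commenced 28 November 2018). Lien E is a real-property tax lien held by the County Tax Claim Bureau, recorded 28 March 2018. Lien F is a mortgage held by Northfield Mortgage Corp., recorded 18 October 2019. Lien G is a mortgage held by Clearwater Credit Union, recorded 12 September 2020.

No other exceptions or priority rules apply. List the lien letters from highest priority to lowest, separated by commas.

First, effective dates: B relates back to 9 July 2019 (work commenced); C was recorded within the 60-day window, so its effective date is the deed date 15 January 2019; D is treated as recorded 28 November 2018, the work-commencement date.
As an HOA assessment lien, A is senior to every other lien.
The other liens, earliest effective date first: E (28 March 2018), D (28 November 2018), C (15 January 2019), B (9 July 2019), F (18 October 2019), G (12 September 2020).
Because A would otherwise rank above B, the subordination swaps them.

B, E, D, C, A, F, G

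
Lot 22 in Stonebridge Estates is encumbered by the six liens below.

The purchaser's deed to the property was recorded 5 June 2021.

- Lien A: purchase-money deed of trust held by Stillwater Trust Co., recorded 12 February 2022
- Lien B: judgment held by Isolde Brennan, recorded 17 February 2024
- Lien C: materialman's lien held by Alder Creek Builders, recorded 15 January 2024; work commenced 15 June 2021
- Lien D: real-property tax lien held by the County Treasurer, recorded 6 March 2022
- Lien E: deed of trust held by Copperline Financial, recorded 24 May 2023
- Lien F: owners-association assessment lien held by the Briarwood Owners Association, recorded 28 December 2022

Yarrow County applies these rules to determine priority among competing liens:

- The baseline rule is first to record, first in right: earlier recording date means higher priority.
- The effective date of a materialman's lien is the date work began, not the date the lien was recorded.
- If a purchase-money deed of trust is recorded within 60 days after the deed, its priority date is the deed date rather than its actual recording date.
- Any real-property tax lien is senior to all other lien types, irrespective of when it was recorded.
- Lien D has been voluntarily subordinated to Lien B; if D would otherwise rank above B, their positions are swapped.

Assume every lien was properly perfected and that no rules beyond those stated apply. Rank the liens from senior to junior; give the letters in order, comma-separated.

Effective dates after the stated exceptions: A was recorded 252 days after the deed — beyond 60 days — so no relation-back applies; C relates back to 15 June 2021 (work commenced).
D is a real-property tax lien, so it outranks all other liens regardless of date.
Among the remaining liens, by effective date: C (15 June 2021), A (12 February 2022), F (28 December 2022), E (24 May 2023), B (17 February 2024).
D is senior to B before the subordination, so the two trade places.

B, C, A, F, E, D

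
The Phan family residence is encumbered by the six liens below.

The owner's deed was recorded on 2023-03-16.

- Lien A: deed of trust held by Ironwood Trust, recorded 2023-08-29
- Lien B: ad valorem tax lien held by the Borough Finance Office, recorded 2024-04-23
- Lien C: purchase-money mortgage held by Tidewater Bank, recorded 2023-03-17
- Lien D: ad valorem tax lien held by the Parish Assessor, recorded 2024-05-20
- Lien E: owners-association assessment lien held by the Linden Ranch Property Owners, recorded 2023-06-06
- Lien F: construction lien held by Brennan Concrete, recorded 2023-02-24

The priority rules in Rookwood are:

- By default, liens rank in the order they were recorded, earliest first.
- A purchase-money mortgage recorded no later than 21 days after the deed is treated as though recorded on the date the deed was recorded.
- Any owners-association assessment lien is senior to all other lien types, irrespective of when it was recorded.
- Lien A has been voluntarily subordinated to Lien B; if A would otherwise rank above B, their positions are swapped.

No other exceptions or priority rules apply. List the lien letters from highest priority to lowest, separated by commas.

E, F, C, B, A, D

Effective dates after the stated exceptions: C was recorded within the 21-day window, so its effective date is the deed date 2023-03-16.
As an owners-association assessment lien, E is senior to every other lien.
Ordering the rest by effective date: F (2023-02-24), C (2023-03-16), A (2023-08-29), B (2024-04-23), D (2024-05-20).
The subordination applies — A was senior to B — so A and B swap.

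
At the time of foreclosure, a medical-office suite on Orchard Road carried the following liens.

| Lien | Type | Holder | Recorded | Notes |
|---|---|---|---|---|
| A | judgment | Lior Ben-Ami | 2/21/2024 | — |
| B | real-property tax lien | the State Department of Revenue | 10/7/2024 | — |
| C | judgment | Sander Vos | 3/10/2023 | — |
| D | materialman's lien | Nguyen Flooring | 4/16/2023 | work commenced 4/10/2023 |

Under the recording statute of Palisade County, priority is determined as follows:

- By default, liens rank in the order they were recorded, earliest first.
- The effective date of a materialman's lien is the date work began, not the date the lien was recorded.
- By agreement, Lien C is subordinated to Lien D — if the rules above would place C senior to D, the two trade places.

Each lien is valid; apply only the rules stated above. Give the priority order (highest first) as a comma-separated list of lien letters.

First, effective dates: D relates back to 4/10/2023 (work commenced).
By effective date: C (3/10/2023), D (4/10/2023), A (2/21/2024), B (10/7/2024).
Because C would otherwise rank above D, the subordination swaps them.

D, C, A, B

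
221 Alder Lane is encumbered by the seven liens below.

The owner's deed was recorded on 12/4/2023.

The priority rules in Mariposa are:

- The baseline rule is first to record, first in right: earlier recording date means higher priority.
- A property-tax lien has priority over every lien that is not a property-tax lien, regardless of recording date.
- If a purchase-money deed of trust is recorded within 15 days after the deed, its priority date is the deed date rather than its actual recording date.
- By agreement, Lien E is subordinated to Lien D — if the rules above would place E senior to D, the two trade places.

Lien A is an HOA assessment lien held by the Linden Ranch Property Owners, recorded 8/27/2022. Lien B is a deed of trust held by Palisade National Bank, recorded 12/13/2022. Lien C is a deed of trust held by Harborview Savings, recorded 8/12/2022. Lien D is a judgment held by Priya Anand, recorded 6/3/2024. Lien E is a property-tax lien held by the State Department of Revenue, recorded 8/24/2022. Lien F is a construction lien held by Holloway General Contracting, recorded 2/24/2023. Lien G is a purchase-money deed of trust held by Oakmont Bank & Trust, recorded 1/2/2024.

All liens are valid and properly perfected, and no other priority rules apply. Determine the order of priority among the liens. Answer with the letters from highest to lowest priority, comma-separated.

First, effective dates: G was recorded 29 days after the deed — beyond 15 days — so no relation-back applies.
E is a property-tax lien and takes priority over every other lien.
Ordering the rest by effective date: C (8/12/2022), A (8/27/2022), B (12/13/2022), F (2/24/2023), G (1/2/2024), D (6/3/2024).
E is senior to D before the subordination, so the two trade places.

D, C, A, B, F, G, E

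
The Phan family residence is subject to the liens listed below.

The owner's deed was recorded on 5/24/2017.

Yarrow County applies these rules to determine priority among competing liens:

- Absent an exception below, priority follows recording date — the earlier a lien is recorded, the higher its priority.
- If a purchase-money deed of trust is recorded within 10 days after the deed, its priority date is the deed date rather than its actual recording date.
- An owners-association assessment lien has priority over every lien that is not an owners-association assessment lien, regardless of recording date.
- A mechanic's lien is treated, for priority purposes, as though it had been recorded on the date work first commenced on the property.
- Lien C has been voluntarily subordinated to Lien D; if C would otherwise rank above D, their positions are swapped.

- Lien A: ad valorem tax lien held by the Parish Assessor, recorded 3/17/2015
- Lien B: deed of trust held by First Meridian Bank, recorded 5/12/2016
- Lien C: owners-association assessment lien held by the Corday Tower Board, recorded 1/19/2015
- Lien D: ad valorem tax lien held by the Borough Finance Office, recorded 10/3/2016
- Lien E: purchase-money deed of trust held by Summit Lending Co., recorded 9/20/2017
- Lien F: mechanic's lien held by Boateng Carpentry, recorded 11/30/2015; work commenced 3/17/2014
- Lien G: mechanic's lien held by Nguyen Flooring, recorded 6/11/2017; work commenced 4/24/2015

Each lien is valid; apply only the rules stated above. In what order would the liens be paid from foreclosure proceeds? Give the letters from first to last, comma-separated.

Adjusting effective dates: E was recorded 119 days after the deed, outside the 10-day window, so it keeps its recording date; F relates back to 3/17/2014 (work commenced); G relates back to 4/24/2015 (work commenced).
As an owners-association assessment lien, C is senior to every other lien.
The other liens, earliest effective date first: F (3/17/2014), A (3/17/2015), G (4/24/2015), B (5/12/2016), D (10/3/2016), E (9/20/2017).
C is senior to D before the subordination, so the two trade places.

D, F, A, G, B, C, E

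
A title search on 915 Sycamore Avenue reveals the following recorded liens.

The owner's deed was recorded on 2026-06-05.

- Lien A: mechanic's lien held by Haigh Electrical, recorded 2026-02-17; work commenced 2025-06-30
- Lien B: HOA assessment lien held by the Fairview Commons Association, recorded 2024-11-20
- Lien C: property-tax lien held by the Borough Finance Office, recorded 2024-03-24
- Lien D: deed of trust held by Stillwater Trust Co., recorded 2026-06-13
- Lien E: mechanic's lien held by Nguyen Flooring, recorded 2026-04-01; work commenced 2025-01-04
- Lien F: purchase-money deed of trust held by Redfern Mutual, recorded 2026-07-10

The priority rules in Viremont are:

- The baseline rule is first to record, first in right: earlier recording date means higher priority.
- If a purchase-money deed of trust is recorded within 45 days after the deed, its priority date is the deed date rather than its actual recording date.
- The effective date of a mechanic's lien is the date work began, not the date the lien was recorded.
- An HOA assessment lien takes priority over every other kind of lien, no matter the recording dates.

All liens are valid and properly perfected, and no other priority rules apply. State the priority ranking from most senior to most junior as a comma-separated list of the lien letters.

B, C, E, A, F, D

Effective dates: A relates back to 2025-06-30 (work commenced); E relates back to 2025-01-04 (work commenced); F's effective date is the deed date, 2026-06-05.
As an HOA assessment lien, B is senior to every other lien.
Ordering the rest by effective date: C (2024-03-24), E (2025-01-04), A (2025-06-30), F (2026-06-05), D (2026-06-13).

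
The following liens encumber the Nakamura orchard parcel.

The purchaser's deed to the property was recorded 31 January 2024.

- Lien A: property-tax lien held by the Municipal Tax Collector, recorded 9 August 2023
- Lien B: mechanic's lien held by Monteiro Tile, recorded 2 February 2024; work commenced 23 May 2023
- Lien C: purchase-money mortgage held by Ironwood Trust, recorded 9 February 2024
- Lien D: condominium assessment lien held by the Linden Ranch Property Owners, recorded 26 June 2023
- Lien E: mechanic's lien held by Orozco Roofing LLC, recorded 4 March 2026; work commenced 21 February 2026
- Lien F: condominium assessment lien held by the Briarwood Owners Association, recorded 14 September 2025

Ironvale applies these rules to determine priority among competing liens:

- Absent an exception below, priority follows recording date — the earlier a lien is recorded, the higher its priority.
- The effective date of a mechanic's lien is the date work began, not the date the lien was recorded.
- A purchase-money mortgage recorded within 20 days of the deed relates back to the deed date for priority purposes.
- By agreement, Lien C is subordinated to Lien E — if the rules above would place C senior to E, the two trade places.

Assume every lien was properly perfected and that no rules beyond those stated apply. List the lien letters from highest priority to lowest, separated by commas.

Effective dates after the stated exceptions: B relates back to 23 May 2023 (work commenced); C relates back to the deed date 31 January 2024; E relates back to 21 February 2026 (work commenced).
Ordering by effective date: B (23 May 2023), D (26 June 2023), A (9 August 2023), C (31 January 2024), F (14 September 2025), E (21 February 2026).
C would otherwise be senior to E, so under the subordination agreement C and E exchange positions.

B, D, A, E, F, C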